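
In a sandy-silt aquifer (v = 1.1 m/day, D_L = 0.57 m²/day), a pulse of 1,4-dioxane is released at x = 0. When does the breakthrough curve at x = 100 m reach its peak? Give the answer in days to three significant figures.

For the 1D instantaneous-source solution, setting ∂C/∂t = 0 at fixed x gives v²t² + 2Dt − x² = 0, so t = (√(D² + v²x²) − D)/v².
√(D² + v²x²) = √(0.57² + 1.1² × 100²) = 110.0; v² = 1.21.
t = (110.0 − 0.57)/1.21 = 90.4 days (vs. the pure-advection estimate x/v = 90.9 d).

90.4 days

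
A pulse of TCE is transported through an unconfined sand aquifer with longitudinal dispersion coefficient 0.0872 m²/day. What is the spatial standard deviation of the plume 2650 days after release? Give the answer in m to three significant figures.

21.5 m

Dispersive spreading gives a Gaussian with σ² = 2Dt; advection only shifts the center.
σ = √(2 × 0.0872 × 2650) = 21.5 m.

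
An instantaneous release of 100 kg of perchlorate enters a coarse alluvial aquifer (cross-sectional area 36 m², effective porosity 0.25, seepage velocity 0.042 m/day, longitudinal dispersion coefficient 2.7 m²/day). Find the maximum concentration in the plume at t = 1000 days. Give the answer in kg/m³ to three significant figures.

0.0603 kg/m³

The peak of an instantaneous 1D plume sits at x = vt; there the Gaussian factor is 1 and C_max = M/(n_e·A·√(4πDt)), where n_e·A is the pore area the mass is dissolved in.
√(4πDt) = √(4π × 2.7 × 1000) = 184.2 m, so C_max = 100/(0.25 × 36 × 184.2) = 0.0603 kg/m³.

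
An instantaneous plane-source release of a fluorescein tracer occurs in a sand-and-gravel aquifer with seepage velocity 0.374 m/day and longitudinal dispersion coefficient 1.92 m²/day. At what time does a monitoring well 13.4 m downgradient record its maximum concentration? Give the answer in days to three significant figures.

24.6 days

For the 1D instantaneous-source solution, setting ∂C/∂t = 0 at fixed x gives v²t² + 2Dt − x² = 0, so t = (√(D² + v²x²) − D)/v².
√(D² + v²x²) = √(1.92² + 0.374² × 13.4²) = 5.367; v² = 0.139876.
t = (5.367 − 1.92)/0.139876 = 24.6 days (vs. the pure-advection estimate x/v = 35.8 d).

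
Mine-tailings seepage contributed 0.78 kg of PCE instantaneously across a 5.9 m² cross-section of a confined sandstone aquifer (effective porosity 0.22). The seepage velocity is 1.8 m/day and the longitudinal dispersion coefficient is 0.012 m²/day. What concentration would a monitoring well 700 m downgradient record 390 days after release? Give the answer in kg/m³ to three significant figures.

For an instantaneous plane source, C(x,t) = M/(n_e·A·√(4πDt)) · exp(−(x−vt)²/(4Dt)), with n_e·A the pore (flow) area.
Plume center vt = 1.8 × 390 = 702 m, so the well at 700 m is 2 m upgradient of the peak.
√(4πDt) = 7.669 m, giving peak height M/(n_e·A·√(4πDt)) = 0.78/(0.22 × 5.9 × 7.669) = 0.07836 kg/m³.
(x−vt)²/(4Dt) = (-2)²/(4 × 0.012 × 390) = 0.2137; exp(−0.2137) = 0.8076.
C = 0.07836 × 0.8076 = 0.0633 kg/m³.

0.0633 kg/m³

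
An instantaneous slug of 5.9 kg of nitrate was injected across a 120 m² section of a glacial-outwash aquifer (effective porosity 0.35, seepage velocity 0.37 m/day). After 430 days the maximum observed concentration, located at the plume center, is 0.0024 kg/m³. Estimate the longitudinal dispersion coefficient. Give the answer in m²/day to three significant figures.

At the plume center C_max = M/(n_e·A·√(4πDt)), so D = M²/(4πt·(n_e·A·C_max)²).
n_e·A·C_max = 0.35 × 120 × 0.0024 = 0.1008 kg/m.
D = 5.9²/(4π × 430 × 0.1008²) = 0.634 m²/day.

0.634 m²/day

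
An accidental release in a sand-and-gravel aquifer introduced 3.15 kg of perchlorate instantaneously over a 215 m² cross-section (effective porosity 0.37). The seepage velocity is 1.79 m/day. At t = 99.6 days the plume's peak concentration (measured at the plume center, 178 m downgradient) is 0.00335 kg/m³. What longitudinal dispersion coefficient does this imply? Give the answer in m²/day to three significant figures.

At the plume center C_max = M/(n_e·A·√(4πDt)), so D = M²/(4πt·(n_e·A·C_max)²).
n_e·A·C_max = 0.37 × 215 × 0.00335 = 0.2665 kg/m.
D = 3.15²/(4π × 99.6 × 0.2665²) = 0.112 m²/day.

0.112 m²/day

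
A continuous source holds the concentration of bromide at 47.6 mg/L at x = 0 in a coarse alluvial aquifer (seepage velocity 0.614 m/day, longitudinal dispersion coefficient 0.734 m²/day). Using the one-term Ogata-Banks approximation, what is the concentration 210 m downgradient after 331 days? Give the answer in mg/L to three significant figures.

For a continuous step input, C/C₀ ≈ ½·erfc((x−vt)/(2√(Dt))).
vt = 0.614 × 331 = 203.234 m and 2√(Dt) = 2√(0.734 × 331) = 31.17 m.
Argument (x−vt)/(2√(Dt)) = (210 − 203.234)/31.17 = 0.2171; ½·erfc(0.2171) = 0.3794.
C = 47.6 × 0.3794 = 18.1 mg/L.

18.1 mg/L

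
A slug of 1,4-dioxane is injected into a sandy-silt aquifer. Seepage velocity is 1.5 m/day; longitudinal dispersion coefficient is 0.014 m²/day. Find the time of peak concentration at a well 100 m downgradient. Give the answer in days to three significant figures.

For the 1D instantaneous-source solution, setting ∂C/∂t = 0 at fixed x gives v²t² + 2Dt − x² = 0, so t = (√(D² + v²x²) − D)/v².
√(D² + v²x²) = √(0.014² + 1.5² × 100²) = 150.0; v² = 2.25.
t = (150.0 − 0.014)/2.25 = 66.7 days (vs. the pure-advection estimate x/v = 66.7 d).

66.7 days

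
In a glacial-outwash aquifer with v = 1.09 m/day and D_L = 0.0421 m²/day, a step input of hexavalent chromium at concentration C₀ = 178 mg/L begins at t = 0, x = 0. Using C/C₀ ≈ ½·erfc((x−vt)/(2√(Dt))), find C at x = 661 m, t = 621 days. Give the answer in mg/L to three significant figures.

176 mg/L

For a continuous step input, C/C₀ ≈ ½·erfc((x−vt)/(2√(Dt))).
vt = 1.09 × 621 = 676.89 m and 2√(Dt) = 2√(0.0421 × 621) = 10.23 m.
Argument (x−vt)/(2√(Dt)) = (661 − 676.89)/10.23 = -1.553; ½·erfc(-1.553) = 0.9860.
C = 178 × 0.9860 = 176 mg/L.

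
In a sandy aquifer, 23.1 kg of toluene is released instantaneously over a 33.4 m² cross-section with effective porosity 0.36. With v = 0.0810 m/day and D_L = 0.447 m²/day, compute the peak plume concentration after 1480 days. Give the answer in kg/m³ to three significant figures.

The peak of an instantaneous 1D plume sits at x = vt; there the Gaussian factor is 1 and C_max = M/(n_e·A·√(4πDt)), where n_e·A is the pore area the mass is dissolved in.
√(4πDt) = √(4π × 0.447 × 1480) = 91.18 m, so C_max = 23.1/(0.36 × 33.4 × 91.18) = 0.0211 kg/m³.

0.0211 kg/m³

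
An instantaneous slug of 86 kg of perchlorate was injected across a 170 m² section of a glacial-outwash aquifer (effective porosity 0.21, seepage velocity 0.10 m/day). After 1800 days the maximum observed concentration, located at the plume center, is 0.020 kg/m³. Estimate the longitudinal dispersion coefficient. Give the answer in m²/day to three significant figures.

0.641 m²/day

At the plume center C_max = M/(n_e·A·√(4πDt)), so D = M²/(4πt·(n_e·A·C_max)²).
n_e·A·C_max = 0.21 × 170 × 0.020 = 0.7140 kg/m.
D = 86²/(4π × 1800 × 0.7140²) = 0.641 m²/day.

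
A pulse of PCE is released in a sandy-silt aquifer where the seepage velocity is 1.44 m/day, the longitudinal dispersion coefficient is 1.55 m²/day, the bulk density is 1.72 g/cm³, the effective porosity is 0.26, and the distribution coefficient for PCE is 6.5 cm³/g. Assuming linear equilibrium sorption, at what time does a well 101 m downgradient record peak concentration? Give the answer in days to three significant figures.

Retardation factor R = 1 + ρ_b·K_d/n = 1 + 1.72 × 6.5/0.26 = 44.00.
Sorption retards both mechanisms: v_R = v/R = 0.03273 m/day, D_R = D/R = 0.03523 m²/day.
Peak time from v_R²t² + 2D_R t − x² = 0: t = (√(D_R² + v_R²x²) − D_R)/v_R².
√(D_R² + v_R²x²) = √(0.03523² + 0.03273² × 101²) = 3.306; v_R² = 0.001071.
t = (3.306 − 0.03523)/0.001071 = 3050 days.

3050 days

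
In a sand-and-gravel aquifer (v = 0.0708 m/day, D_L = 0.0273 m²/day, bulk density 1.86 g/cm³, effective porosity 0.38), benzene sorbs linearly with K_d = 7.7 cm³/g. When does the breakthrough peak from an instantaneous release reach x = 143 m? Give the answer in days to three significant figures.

Retardation factor R = 1 + ρ_b·K_d/n = 1 + 1.86 × 7.7/0.38 = 38.69.
Sorption retards both mechanisms: v_R = v/R = 0.001830 m/day, D_R = D/R = 0.0007056 m²/day.
Peak time from v_R²t² + 2D_R t − x² = 0: t = (√(D_R² + v_R²x²) − D_R)/v_R².
√(D_R² + v_R²x²) = √(0.0007056² + 0.001830² × 143²) = 0.2617; v_R² = 3.349e-06.
t = (0.2617 − 0.0007056)/3.349e-06 = 77900 days.

77900 days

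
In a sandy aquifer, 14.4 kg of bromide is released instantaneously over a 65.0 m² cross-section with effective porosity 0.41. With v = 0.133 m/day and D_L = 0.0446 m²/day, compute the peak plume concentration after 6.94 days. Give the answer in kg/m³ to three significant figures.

0.274 kg/m³

The peak of an instantaneous 1D plume sits at x = vt; there the Gaussian factor is 1 and C_max = M/(n_e·A·√(4πDt)), where n_e·A is the pore area the mass is dissolved in.
√(4πDt) = √(4π × 0.0446 × 6.94) = 1.972 m, so C_max = 14.4/(0.41 × 65.0 × 1.972) = 0.274 kg/m³.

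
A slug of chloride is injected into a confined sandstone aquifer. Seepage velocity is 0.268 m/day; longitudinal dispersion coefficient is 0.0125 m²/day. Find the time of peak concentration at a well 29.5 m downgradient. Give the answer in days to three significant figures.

For the 1D instantaneous-source solution, setting ∂C/∂t = 0 at fixed x gives v²t² + 2Dt − x² = 0, so t = (√(D² + v²x²) − D)/v².
√(D² + v²x²) = √(0.0125² + 0.268² × 29.5²) = 7.906; v² = 0.071824.
t = (7.906 − 0.0125)/0.071824 = 110 days (vs. the pure-advection estimate x/v = 110 d).

110 days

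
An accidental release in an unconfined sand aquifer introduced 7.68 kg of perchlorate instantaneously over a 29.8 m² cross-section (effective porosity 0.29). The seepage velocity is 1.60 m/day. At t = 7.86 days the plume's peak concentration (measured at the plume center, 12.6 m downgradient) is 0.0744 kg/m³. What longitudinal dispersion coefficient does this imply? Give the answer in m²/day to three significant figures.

At the plume center C_max = M/(n_e·A·√(4πDt)), so D = M²/(4πt·(n_e·A·C_max)²).
n_e·A·C_max = 0.29 × 29.8 × 0.0744 = 0.6430 kg/m.
D = 7.68²/(4π × 7.86 × 0.6430²) = 1.44 m²/day.

1.44 m²/day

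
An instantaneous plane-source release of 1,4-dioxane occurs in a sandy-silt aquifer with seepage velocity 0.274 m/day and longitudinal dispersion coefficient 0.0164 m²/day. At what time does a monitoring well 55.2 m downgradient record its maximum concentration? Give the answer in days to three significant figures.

For the 1D instantaneous-source solution, setting ∂C/∂t = 0 at fixed x gives v²t² + 2Dt − x² = 0, so t = (√(D² + v²x²) − D)/v².
√(D² + v²x²) = √(0.0164² + 0.274² × 55.2²) = 15.12; v² = 0.075076.
t = (15.12 − 0.0164)/0.075076 = 201 days (vs. the pure-advection estimate x/v = 201 d).

201 days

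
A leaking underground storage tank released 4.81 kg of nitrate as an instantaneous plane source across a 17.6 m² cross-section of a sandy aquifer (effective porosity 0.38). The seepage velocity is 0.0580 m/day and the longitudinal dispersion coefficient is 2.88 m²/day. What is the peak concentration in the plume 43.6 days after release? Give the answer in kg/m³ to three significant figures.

0.0181 kg/m³

The peak of an instantaneous 1D plume sits at x = vt; there the Gaussian factor is 1 and C_max = M/(n_e·A·√(4πDt)), where n_e·A is the pore area the mass is dissolved in.
√(4πDt) = √(4π × 2.88 × 43.6) = 39.72 m, so C_max = 4.81/(0.38 × 17.6 × 39.72) = 0.0181 kg/m³.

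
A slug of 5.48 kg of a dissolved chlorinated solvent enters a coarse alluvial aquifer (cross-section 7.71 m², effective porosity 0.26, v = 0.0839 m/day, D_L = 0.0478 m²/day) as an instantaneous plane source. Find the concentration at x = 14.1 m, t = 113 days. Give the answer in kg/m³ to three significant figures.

For an instantaneous plane source, C(x,t) = M/(n_e·A·√(4πDt)) · exp(−(x−vt)²/(4Dt)), with n_e·A the pore (flow) area.
Plume center vt = 0.0839 × 113 = 9.4807 m, so the well at 14.1 m is 4.6193 m downgradient of the peak.
√(4πDt) = 8.239 m, giving peak height M/(n_e·A·√(4πDt)) = 5.48/(0.26 × 7.71 × 8.239) = 0.3318 kg/m³.
(x−vt)²/(4Dt) = (4.6193)²/(4 × 0.0478 × 113) = 0.9876; exp(−0.9876) = 0.3725.
C = 0.3318 × 0.3725 = 0.124 kg/m³.

0.124 kg/m³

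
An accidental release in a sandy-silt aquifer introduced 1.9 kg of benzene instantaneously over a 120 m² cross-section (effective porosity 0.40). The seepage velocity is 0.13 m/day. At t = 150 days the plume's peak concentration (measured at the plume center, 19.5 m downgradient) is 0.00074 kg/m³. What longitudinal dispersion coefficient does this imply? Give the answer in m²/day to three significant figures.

At the plume center C_max = M/(n_e·A·√(4πDt)), so D = M²/(4πt·(n_e·A·C_max)²).
n_e·A·C_max = 0.40 × 120 × 0.00074 = 0.03552 kg/m.
D = 1.9²/(4π × 150 × 0.03552²) = 1.52 m²/day.

1.52 m²/day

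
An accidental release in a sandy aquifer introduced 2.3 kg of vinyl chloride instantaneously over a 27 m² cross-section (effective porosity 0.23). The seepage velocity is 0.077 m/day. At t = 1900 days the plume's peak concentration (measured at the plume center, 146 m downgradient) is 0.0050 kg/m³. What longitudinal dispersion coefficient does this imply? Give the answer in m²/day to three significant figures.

0.230 m²/day

At the plume center C_max = M/(n_e·A·√(4πDt)), so D = M²/(4πt·(n_e·A·C_max)²).
n_e·A·C_max = 0.23 × 27 × 0.0050 = 0.03105 kg/m.
D = 2.3²/(4π × 1900 × 0.03105²) = 0.230 m²/day.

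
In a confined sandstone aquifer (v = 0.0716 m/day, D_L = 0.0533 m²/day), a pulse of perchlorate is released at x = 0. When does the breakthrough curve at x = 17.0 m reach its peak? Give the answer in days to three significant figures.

227 days

For the 1D instantaneous-source solution, setting ∂C/∂t = 0 at fixed x gives v²t² + 2Dt − x² = 0, so t = (√(D² + v²x²) − D)/v².
√(D² + v²x²) = √(0.0533² + 0.0716² × 17.0²) = 1.218; v² = 0.00512656.
t = (1.218 − 0.0533)/0.00512656 = 227 days (vs. the pure-advection estimate x/v = 237 d).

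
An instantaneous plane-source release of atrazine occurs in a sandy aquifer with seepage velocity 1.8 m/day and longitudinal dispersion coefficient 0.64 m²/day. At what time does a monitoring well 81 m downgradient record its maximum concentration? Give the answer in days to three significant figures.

For the 1D instantaneous-source solution, setting ∂C/∂t = 0 at fixed x gives v²t² + 2Dt − x² = 0, so t = (√(D² + v²x²) − D)/v².
√(D² + v²x²) = √(0.64² + 1.8² × 81²) = 145.8; v² = 3.24.
t = (145.8 − 0.64)/3.24 = 44.8 days (vs. the pure-advection estimate x/v = 45.0 d).

44.8 days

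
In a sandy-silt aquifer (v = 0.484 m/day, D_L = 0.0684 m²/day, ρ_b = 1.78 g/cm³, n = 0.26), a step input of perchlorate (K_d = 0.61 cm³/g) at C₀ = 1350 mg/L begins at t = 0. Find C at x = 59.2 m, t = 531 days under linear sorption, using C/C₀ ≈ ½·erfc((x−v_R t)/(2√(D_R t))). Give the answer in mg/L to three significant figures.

Retardation factor R = 1 + ρ_b·K_d/n = 1 + 1.78 × 0.61/0.26 = 5.176.
Sorption retards both mechanisms: v_R = v/R = 0.09351 m/day, D_R = D/R = 0.01321 m²/day.
v_R·t = 0.09351 × 531 = 49.65381 m; 2√(D_R t) = 5.297 m; argument = (59.2 − 49.65381)/5.297 = 1.802.
C = C₀ × ½·erfc(1.802) = 1350 × 0.005411 = 7.30 mg/L.

7.30 mg/L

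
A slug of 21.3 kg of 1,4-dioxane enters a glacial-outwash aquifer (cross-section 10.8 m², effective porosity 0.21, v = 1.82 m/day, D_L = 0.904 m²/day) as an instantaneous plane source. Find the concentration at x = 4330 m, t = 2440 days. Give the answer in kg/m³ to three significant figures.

0.0140 kg/m³

For an instantaneous plane source, C(x,t) = M/(n_e·A·√(4πDt)) · exp(−(x−vt)²/(4Dt)), with n_e·A the pore (flow) area.
Plume center vt = 1.82 × 2440 = 4440.8 m, so the well at 4330 m is 110.8 m upgradient of the peak.
√(4πDt) = 166.5 m, giving peak height M/(n_e·A·√(4πDt)) = 21.3/(0.21 × 10.8 × 166.5) = 0.05641 kg/m³.
(x−vt)²/(4Dt) = (-110.8)²/(4 × 0.904 × 2440) = 1.391; exp(−1.391) = 0.2488.
C = 0.05641 × 0.2488 = 0.0140 kg/m³.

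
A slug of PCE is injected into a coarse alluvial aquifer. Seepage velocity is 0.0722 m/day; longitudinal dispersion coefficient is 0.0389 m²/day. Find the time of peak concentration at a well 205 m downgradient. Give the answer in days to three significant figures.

2830 days

For the 1D instantaneous-source solution, setting ∂C/∂t = 0 at fixed x gives v²t² + 2Dt − x² = 0, so t = (√(D² + v²x²) − D)/v².
√(D² + v²x²) = √(0.0389² + 0.0722² × 205²) = 14.80; v² = 0.00521284.
t = (14.80 − 0.0389)/0.00521284 = 2830 days (vs. the pure-advection estimate x/v = 2840 d).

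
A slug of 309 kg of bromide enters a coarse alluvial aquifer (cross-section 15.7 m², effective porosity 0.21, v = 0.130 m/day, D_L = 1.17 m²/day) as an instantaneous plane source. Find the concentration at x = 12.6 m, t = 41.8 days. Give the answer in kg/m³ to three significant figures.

For an instantaneous plane source, C(x,t) = M/(n_e·A·√(4πDt)) · exp(−(x−vt)²/(4Dt)), with n_e·A the pore (flow) area.
Plume center vt = 0.130 × 41.8 = 5.434 m, so the well at 12.6 m is 7.166 m downgradient of the peak.
√(4πDt) = 24.79 m, giving peak height M/(n_e·A·√(4πDt)) = 309/(0.21 × 15.7 × 24.79) = 3.781 kg/m³.
(x−vt)²/(4Dt) = (7.166)²/(4 × 1.17 × 41.8) = 0.2625; exp(−0.2625) = 0.7691.
C = 3.781 × 0.7691 = 2.91 kg/m³.

2.91 kg/m³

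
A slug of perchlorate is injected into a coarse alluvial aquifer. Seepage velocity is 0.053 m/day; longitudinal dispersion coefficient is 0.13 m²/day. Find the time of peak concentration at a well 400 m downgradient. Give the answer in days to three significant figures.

For the 1D instantaneous-source solution, setting ∂C/∂t = 0 at fixed x gives v²t² + 2Dt − x² = 0, so t = (√(D² + v²x²) − D)/v².
√(D² + v²x²) = √(0.13² + 0.053² × 400²) = 21.20; v² = 0.002809.
t = (21.20 − 0.13)/0.002809 = 7500 days (vs. the pure-advection estimate x/v = 7550 d).

7500 days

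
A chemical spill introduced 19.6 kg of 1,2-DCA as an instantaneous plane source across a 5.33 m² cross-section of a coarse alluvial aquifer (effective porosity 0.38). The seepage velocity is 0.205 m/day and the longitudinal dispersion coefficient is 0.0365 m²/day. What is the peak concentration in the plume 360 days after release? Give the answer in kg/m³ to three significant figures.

The peak of an instantaneous 1D plume sits at x = vt; there the Gaussian factor is 1 and C_max = M/(n_e·A·√(4πDt)), where n_e·A is the pore area the mass is dissolved in.
√(4πDt) = √(4π × 0.0365 × 360) = 12.85 m, so C_max = 19.6/(0.38 × 5.33 × 12.85) = 0.753 kg/m³.

0.753 kg/m³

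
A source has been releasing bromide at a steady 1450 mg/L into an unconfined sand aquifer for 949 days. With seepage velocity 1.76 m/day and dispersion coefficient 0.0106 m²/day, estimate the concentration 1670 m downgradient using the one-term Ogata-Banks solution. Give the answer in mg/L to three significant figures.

756 mg/L

For a continuous step input, C/C₀ ≈ ½·erfc((x−vt)/(2√(Dt))).
vt = 1.76 × 949 = 1670.24 m and 2√(Dt) = 2√(0.0106 × 949) = 6.343 m.
Argument (x−vt)/(2√(Dt)) = (1670 − 1670.24)/6.343 = -0.03784; ½·erfc(-0.03784) = 0.5213.
C = 1450 × 0.5213 = 756 mg/L.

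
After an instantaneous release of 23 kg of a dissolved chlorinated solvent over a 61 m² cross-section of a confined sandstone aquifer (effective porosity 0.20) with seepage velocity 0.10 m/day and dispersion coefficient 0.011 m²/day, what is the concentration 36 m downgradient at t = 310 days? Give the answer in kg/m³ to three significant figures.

For an instantaneous plane source, C(x,t) = M/(n_e·A·√(4πDt)) · exp(−(x−vt)²/(4Dt)), with n_e·A the pore (flow) area.
Plume center vt = 0.10 × 310 = 31 m, so the well at 36 m is 5 m downgradient of the peak.
√(4πDt) = 6.546 m, giving peak height M/(n_e·A·√(4πDt)) = 23/(0.20 × 61 × 6.546) = 0.2880 kg/m³.
(x−vt)²/(4Dt) = (5)²/(4 × 0.011 × 310) = 1.833; exp(−1.833) = 0.1599.
C = 0.2880 × 0.1599 = 0.0461 kg/m³.

0.0461 kg/m³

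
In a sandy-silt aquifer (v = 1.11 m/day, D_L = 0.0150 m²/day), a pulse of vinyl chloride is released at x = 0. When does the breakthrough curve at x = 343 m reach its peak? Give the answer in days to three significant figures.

309 days

For the 1D instantaneous-source solution, setting ∂C/∂t = 0 at fixed x gives v²t² + 2Dt − x² = 0, so t = (√(D² + v²x²) − D)/v².
√(D² + v²x²) = √(0.0150² + 1.11² × 343²) = 380.7; v² = 1.2321.
t = (380.7 − 0.0150)/1.2321 = 309 days (vs. the pure-advection estimate x/v = 309 d).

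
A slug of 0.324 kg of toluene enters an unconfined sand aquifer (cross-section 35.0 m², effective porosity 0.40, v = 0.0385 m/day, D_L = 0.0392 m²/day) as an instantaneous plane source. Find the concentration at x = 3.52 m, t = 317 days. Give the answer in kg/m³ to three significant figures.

0.000406 kg/m³

For an instantaneous plane source, C(x,t) = M/(n_e·A·√(4πDt)) · exp(−(x−vt)²/(4Dt)), with n_e·A the pore (flow) area.
Plume center vt = 0.0385 × 317 = 12.2045 m, so the well at 3.52 m is 8.6845 m upgradient of the peak.
√(4πDt) = 12.50 m, giving peak height M/(n_e·A·√(4πDt)) = 0.324/(0.40 × 35.0 × 12.50) = 0.001851 kg/m³.
(x−vt)²/(4Dt) = (-8.6845)²/(4 × 0.0392 × 317) = 1.517; exp(−1.517) = 0.2194.
C = 0.001851 × 0.2194 = 0.000406 kg/m³.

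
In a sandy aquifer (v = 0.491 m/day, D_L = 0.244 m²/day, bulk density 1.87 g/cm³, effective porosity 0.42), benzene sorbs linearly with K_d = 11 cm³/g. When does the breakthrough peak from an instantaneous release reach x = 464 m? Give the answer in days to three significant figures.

Retardation factor R = 1 + ρ_b·K_d/n = 1 + 1.87 × 11/0.42 = 49.98.
Sorption retards both mechanisms: v_R = v/R = 0.009824 m/day, D_R = D/R = 0.004882 m²/day.
Peak time from v_R²t² + 2D_R t − x² = 0: t = (√(D_R² + v_R²x²) − D_R)/v_R².
√(D_R² + v_R²x²) = √(0.004882² + 0.009824² × 464²) = 4.558; v_R² = 9.651e-05.
t = (4.558 − 0.004882)/9.651e-05 = 47200 days.

47200 days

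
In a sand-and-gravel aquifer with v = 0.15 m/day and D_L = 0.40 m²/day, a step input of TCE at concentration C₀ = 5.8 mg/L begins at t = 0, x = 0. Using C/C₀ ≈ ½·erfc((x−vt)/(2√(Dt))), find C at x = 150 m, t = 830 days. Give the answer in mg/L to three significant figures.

For a continuous step input, C/C₀ ≈ ½·erfc((x−vt)/(2√(Dt))).
vt = 0.15 × 830 = 124.5 m and 2√(Dt) = 2√(0.40 × 830) = 36.44 m.
Argument (x−vt)/(2√(Dt)) = (150 − 124.5)/36.44 = 0.6998; ½·erfc(0.6998) = 0.1612.
C = 5.8 × 0.1612 = 0.935 mg/L.

0.935 mg/L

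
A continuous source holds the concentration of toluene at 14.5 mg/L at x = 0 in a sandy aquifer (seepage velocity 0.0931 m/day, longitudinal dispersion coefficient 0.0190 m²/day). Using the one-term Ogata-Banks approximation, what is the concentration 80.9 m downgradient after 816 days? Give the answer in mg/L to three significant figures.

2.73 mg/L

For a continuous step input, C/C₀ ≈ ½·erfc((x−vt)/(2√(Dt))).
vt = 0.0931 × 816 = 75.9696 m and 2√(Dt) = 2√(0.0190 × 816) = 7.875 m.
Argument (x−vt)/(2√(Dt)) = (80.9 − 75.9696)/7.875 = 0.6261; ½·erfc(0.6261) = 0.1880.
C = 14.5 × 0.1880 = 2.73 mg/L.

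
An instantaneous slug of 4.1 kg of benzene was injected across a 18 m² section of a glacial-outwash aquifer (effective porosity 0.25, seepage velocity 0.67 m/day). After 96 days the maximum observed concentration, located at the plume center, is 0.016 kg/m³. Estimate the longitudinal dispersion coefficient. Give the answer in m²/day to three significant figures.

2.69 m²/day

At the plume center C_max = M/(n_e·A·√(4πDt)), so D = M²/(4πt·(n_e·A·C_max)²).
n_e·A·C_max = 0.25 × 18 × 0.016 = 0.07200 kg/m.
D = 4.1²/(4π × 96 × 0.07200²) = 2.69 m²/day.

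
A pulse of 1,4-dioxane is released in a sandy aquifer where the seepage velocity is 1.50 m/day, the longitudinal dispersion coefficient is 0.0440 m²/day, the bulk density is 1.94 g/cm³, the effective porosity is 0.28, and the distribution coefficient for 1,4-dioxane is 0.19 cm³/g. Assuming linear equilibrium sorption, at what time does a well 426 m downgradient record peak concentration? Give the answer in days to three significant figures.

658 days

Retardation factor R = 1 + ρ_b·K_d/n = 1 + 1.94 × 0.19/0.28 = 2.316.
Sorption retards both mechanisms: v_R = v/R = 0.6477 m/day, D_R = D/R = 0.01900 m²/day.
Peak time from v_R²t² + 2D_R t − x² = 0: t = (√(D_R² + v_R²x²) − D_R)/v_R².
√(D_R² + v_R²x²) = √(0.01900² + 0.6477² × 426²) = 275.9; v_R² = 0.4195.
t = (275.9 − 0.01900)/0.4195 = 658 days.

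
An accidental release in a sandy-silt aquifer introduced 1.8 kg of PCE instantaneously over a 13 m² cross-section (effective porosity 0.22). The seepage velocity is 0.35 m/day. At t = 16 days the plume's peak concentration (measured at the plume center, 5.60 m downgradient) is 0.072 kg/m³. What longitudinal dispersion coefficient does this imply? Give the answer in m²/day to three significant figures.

0.380 m²/day

At the plume center C_max = M/(n_e·A·√(4πDt)), so D = M²/(4πt·(n_e·A·C_max)²).
n_e·A·C_max = 0.22 × 13 × 0.072 = 0.2059 kg/m.
D = 1.8²/(4π × 16 × 0.2059²) = 0.380 m²/day.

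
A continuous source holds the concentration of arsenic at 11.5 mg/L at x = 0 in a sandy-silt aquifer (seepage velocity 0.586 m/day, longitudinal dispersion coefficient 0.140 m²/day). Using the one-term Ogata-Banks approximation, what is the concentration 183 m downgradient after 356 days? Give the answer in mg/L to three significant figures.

11.4 mg/L

For a continuous step input, C/C₀ ≈ ½·erfc((x−vt)/(2√(Dt))).
vt = 0.586 × 356 = 208.616 m and 2√(Dt) = 2√(0.140 × 356) = 14.12 m.
Argument (x−vt)/(2√(Dt)) = (183 − 208.616)/14.12 = -1.814; ½·erfc(-1.814) = 0.9948.
C = 11.5 × 0.9948 = 11.4 mg/L.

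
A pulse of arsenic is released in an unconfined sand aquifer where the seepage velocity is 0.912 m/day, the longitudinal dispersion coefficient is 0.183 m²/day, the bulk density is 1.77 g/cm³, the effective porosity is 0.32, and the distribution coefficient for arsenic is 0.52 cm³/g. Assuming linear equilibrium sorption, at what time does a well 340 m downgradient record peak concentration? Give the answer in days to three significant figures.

1440 days

Retardation factor R = 1 + ρ_b·K_d/n = 1 + 1.77 × 0.52/0.32 = 3.876.
Sorption retards both mechanisms: v_R = v/R = 0.2353 m/day, D_R = D/R = 0.04721 m²/day.
Peak time from v_R²t² + 2D_R t − x² = 0: t = (√(D_R² + v_R²x²) − D_R)/v_R².
√(D_R² + v_R²x²) = √(0.04721² + 0.2353² × 340²) = 80.00; v_R² = 0.05537.
t = (80.00 − 0.04721)/0.05537 = 1440 days.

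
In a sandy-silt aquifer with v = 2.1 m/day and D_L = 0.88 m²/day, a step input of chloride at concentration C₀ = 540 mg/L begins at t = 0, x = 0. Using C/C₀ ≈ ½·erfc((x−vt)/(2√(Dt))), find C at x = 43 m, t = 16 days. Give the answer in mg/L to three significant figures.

20.7 mg/L

For a continuous step input, C/C₀ ≈ ½·erfc((x−vt)/(2√(Dt))).
vt = 2.1 × 16 = 33.6 m and 2√(Dt) = 2√(0.88 × 16) = 7.505 m.
Argument (x−vt)/(2√(Dt)) = (43 − 33.6)/7.505 = 1.252; ½·erfc(1.252) = 0.03831.
C = 540 × 0.03831 = 20.7 mg/L.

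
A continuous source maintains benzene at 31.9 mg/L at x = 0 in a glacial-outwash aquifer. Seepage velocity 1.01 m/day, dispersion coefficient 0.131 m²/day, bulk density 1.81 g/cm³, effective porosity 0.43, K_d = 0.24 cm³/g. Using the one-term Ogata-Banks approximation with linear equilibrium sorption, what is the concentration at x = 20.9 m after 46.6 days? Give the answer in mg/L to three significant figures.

Retardation factor R = 1 + ρ_b·K_d/n = 1 + 1.81 × 0.24/0.43 = 2.010.
Sorption retards both mechanisms: v_R = v/R = 0.5025 m/day, D_R = D/R = 0.06517 m²/day.
v_R·t = 0.5025 × 46.6 = 23.4165 m; 2√(D_R t) = 3.485 m; argument = (20.9 − 23.4165)/3.485 = -0.7221.
C = C₀ × ½·erfc(-0.7221) = 31.9 × 0.8464 = 27.0 mg/L.

27.0 mg/L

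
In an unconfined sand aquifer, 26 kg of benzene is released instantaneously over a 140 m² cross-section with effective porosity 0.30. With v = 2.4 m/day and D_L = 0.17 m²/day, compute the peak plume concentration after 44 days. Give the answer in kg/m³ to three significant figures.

0.0639 kg/m³

The peak of an instantaneous 1D plume sits at x = vt; there the Gaussian factor is 1 and C_max = M/(n_e·A·√(4πDt)), where n_e·A is the pore area the mass is dissolved in.
√(4πDt) = √(4π × 0.17 × 44) = 9.695 m, so C_max = 26/(0.30 × 140 × 9.695) = 0.0639 kg/m³.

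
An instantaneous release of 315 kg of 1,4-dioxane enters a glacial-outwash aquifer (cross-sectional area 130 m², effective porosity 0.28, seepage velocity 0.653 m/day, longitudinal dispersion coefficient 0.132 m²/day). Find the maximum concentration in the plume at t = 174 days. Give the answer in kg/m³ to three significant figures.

0.509 kg/m³

The peak of an instantaneous 1D plume sits at x = vt; there the Gaussian factor is 1 and C_max = M/(n_e·A·√(4πDt)), where n_e·A is the pore area the mass is dissolved in.
√(4πDt) = √(4π × 0.132 × 174) = 16.99 m, so C_max = 315/(0.28 × 130 × 16.99) = 0.509 kg/m³.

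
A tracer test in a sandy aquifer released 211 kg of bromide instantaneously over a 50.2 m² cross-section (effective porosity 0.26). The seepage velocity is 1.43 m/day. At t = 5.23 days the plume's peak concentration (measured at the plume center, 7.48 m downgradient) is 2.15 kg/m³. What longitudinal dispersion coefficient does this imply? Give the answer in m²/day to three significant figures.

At the plume center C_max = M/(n_e·A·√(4πDt)), so D = M²/(4πt·(n_e·A·C_max)²).
n_e·A·C_max = 0.26 × 50.2 × 2.15 = 28.06 kg/m.
D = 211²/(4π × 5.23 × 28.06²) = 0.860 m²/day.

0.860 m²/day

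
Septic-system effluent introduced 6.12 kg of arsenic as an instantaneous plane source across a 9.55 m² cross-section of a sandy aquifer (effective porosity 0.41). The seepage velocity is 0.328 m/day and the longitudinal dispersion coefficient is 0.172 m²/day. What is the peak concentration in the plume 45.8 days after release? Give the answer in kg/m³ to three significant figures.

The peak of an instantaneous 1D plume sits at x = vt; there the Gaussian factor is 1 and C_max = M/(n_e·A·√(4πDt)), where n_e·A is the pore area the mass is dissolved in.
√(4πDt) = √(4π × 0.172 × 45.8) = 9.950 m, so C_max = 6.12/(0.41 × 9.55 × 9.950) = 0.157 kg/m³.

0.157 kg/m³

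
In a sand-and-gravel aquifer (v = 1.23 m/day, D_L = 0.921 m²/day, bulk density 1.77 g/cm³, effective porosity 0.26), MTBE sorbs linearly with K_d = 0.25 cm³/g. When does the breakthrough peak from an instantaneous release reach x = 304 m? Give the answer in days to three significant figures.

666 days

Retardation factor R = 1 + ρ_b·K_d/n = 1 + 1.77 × 0.25/0.26 = 2.702.
Sorption retards both mechanisms: v_R = v/R = 0.4552 m/day, D_R = D/R = 0.3409 m²/day.
Peak time from v_R²t² + 2D_R t − x² = 0: t = (√(D_R² + v_R²x²) − D_R)/v_R².
√(D_R² + v_R²x²) = √(0.3409² + 0.4552² × 304²) = 138.4; v_R² = 0.2072.
t = (138.4 − 0.3409)/0.2072 = 666 days.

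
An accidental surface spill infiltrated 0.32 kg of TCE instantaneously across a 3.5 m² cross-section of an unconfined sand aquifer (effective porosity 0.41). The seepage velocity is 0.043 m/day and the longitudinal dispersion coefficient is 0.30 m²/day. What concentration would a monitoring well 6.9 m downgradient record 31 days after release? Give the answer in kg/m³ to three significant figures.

For an instantaneous plane source, C(x,t) = M/(n_e·A·√(4πDt)) · exp(−(x−vt)²/(4Dt)), with n_e·A the pore (flow) area.
Plume center vt = 0.043 × 31 = 1.333 m, so the well at 6.9 m is 5.567 m downgradient of the peak.
√(4πDt) = 10.81 m, giving peak height M/(n_e·A·√(4πDt)) = 0.32/(0.41 × 3.5 × 10.81) = 0.02063 kg/m³.
(x−vt)²/(4Dt) = (5.567)²/(4 × 0.30 × 31) = 0.8331; exp(−0.8331) = 0.4347.
C = 0.02063 × 0.4347 = 0.00897 kg/m³.

0.00897 kg/m³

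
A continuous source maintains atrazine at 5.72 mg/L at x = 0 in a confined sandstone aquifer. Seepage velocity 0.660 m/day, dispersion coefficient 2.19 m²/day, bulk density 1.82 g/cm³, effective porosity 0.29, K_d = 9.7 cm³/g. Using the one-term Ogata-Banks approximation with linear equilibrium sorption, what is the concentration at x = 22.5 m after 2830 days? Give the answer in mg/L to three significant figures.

Retardation factor R = 1 + ρ_b·K_d/n = 1 + 1.82 × 9.7/0.29 = 61.88.
Sorption retards both mechanisms: v_R = v/R = 0.01067 m/day, D_R = D/R = 0.03539 m²/day.
v_R·t = 0.01067 × 2830 = 30.1961 m; 2√(D_R t) = 20.02 m; argument = (22.5 − 30.1961)/20.02 = -0.3844.
C = C₀ × ½·erfc(-0.3844) = 5.72 × 0.7066 = 4.04 mg/L.

4.04 mg/L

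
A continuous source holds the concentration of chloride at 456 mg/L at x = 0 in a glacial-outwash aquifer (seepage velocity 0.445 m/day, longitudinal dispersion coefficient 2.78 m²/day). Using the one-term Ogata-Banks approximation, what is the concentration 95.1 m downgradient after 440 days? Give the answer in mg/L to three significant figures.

446 mg/L

For a continuous step input, C/C₀ ≈ ½·erfc((x−vt)/(2√(Dt))).
vt = 0.445 × 440 = 195.8 m and 2√(Dt) = 2√(2.78 × 440) = 69.95 m.
Argument (x−vt)/(2√(Dt)) = (95.1 − 195.8)/69.95 = -1.440; ½·erfc(-1.440) = 0.9791.
C = 456 × 0.9791 = 446 mg/L.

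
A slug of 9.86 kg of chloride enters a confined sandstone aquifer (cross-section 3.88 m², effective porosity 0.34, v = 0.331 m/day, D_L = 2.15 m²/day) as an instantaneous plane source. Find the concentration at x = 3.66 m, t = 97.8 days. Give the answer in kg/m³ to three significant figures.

For an instantaneous plane source, C(x,t) = M/(n_e·A·√(4πDt)) · exp(−(x−vt)²/(4Dt)), with n_e·A the pore (flow) area.
Plume center vt = 0.331 × 97.8 = 32.3718 m, so the well at 3.66 m is 28.7118 m upgradient of the peak.
√(4πDt) = 51.40 m, giving peak height M/(n_e·A·√(4πDt)) = 9.86/(0.34 × 3.88 × 51.40) = 0.1454 kg/m³.
(x−vt)²/(4Dt) = (-28.7118)²/(4 × 2.15 × 97.8) = 0.9801; exp(−0.9801) = 0.3753.
C = 0.1454 × 0.3753 = 0.0546 kg/m³.

0.0546 kg/m³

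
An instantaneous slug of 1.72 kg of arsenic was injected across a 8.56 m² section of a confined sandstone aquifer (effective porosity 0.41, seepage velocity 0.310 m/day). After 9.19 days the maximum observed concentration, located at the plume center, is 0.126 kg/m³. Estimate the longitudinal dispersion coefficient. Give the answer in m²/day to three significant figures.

0.131 m²/day

At the plume center C_max = M/(n_e·A·√(4πDt)), so D = M²/(4πt·(n_e·A·C_max)²).
n_e·A·C_max = 0.41 × 8.56 × 0.126 = 0.4422 kg/m.
D = 1.72²/(4π × 9.19 × 0.4422²) = 0.131 m²/day.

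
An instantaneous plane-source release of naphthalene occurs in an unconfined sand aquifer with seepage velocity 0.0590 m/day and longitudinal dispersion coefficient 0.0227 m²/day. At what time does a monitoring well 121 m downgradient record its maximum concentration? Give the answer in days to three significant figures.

2040 days

For the 1D instantaneous-source solution, setting ∂C/∂t = 0 at fixed x gives v²t² + 2Dt − x² = 0, so t = (√(D² + v²x²) − D)/v².
√(D² + v²x²) = √(0.0227² + 0.0590² × 121²) = 7.139; v² = 0.003481.
t = (7.139 − 0.0227)/0.003481 = 2040 days (vs. the pure-advection estimate x/v = 2050 d).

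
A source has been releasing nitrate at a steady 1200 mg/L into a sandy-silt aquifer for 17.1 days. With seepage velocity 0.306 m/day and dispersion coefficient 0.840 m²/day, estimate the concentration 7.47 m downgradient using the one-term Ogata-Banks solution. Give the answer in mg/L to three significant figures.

406 mg/L

For a continuous step input, C/C₀ ≈ ½·erfc((x−vt)/(2√(Dt))).
vt = 0.306 × 17.1 = 5.2326 m and 2√(Dt) = 2√(0.840 × 17.1) = 7.580 m.
Argument (x−vt)/(2√(Dt)) = (7.47 − 5.2326)/7.580 = 0.2952; ½·erfc(0.2952) = 0.3382.
C = 1200 × 0.3382 = 406 mg/L.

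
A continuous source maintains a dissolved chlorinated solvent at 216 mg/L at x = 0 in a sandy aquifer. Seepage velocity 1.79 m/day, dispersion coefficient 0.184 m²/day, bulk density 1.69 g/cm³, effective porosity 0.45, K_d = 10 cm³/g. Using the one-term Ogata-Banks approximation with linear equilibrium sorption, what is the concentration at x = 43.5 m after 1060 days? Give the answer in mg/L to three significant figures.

Retardation factor R = 1 + ρ_b·K_d/n = 1 + 1.69 × 10/0.45 = 38.56.
Sorption retards both mechanisms: v_R = v/R = 0.04642 m/day, D_R = D/R = 0.004772 m²/day.
v_R·t = 0.04642 × 1060 = 49.2052 m; 2√(D_R t) = 4.498 m; argument = (43.5 − 49.2052)/4.498 = -1.268.
C = C₀ × ½·erfc(-1.268) = 216 × 0.9635 = 208 mg/L.

208 mg/L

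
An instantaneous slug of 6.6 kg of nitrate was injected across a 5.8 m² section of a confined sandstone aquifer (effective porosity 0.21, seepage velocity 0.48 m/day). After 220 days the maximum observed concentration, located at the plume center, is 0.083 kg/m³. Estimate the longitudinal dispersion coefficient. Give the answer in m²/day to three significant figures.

At the plume center C_max = M/(n_e·A·√(4πDt)), so D = M²/(4πt·(n_e·A·C_max)²).
n_e·A·C_max = 0.21 × 5.8 × 0.083 = 0.1011 kg/m.
D = 6.6²/(4π × 220 × 0.1011²) = 1.54 m²/day.

1.54 m²/day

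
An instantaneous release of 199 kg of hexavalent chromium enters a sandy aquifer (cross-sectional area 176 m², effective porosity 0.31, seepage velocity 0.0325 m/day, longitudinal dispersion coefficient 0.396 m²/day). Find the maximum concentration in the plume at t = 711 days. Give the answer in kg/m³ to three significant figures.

0.0613 kg/m³

The peak of an instantaneous 1D plume sits at x = vt; there the Gaussian factor is 1 and C_max = M/(n_e·A·√(4πDt)), where n_e·A is the pore area the mass is dissolved in.
√(4πDt) = √(4π × 0.396 × 711) = 59.48 m, so C_max = 199/(0.31 × 176 × 59.48) = 0.0613 kg/m³.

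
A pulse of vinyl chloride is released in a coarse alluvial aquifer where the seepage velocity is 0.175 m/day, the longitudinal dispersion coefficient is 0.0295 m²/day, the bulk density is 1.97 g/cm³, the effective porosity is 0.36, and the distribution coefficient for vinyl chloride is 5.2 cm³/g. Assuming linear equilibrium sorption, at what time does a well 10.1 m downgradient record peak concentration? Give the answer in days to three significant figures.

1670 days

Retardation factor R = 1 + ρ_b·K_d/n = 1 + 1.97 × 5.2/0.36 = 29.46.
Sorption retards both mechanisms: v_R = v/R = 0.005940 m/day, D_R = D/R = 0.001001 m²/day.
Peak time from v_R²t² + 2D_R t − x² = 0: t = (√(D_R² + v_R²x²) − D_R)/v_R².
√(D_R² + v_R²x²) = √(0.001001² + 0.005940² × 10.1²) = 0.06000; v_R² = 3.528e-05.
t = (0.06000 − 0.001001)/3.528e-05 = 1670 days.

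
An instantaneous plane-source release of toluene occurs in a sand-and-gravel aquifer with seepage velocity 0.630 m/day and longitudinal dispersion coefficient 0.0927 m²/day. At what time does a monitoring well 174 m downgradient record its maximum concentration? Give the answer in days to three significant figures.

For the 1D instantaneous-source solution, setting ∂C/∂t = 0 at fixed x gives v²t² + 2Dt − x² = 0, so t = (√(D² + v²x²) − D)/v².
√(D² + v²x²) = √(0.0927² + 0.630² × 174²) = 109.6; v² = 0.3969.
t = (109.6 − 0.0927)/0.3969 = 276 days (vs. the pure-advection estimate x/v = 276 d).

276 days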